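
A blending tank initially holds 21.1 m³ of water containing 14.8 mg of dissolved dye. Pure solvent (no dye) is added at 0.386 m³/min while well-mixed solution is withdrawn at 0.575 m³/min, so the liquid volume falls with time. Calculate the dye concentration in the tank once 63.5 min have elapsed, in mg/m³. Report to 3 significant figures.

0.126 mg/m³

Total volume: dV/dt = Q_in − Q_out = -0.18900 m³/min, so V(t) = 21.1 − 0.18900 t and V(63.5) = 9.0985 m³.
Solute balance: dm/dt = 0 − Q_out C = −Q_out m/V(t).
Separate: dm/m = −Q_out dt/V(t) ⇒ ln(m/m₀) = −(Q_out/(Q_in−Q_out)) ln(V/V₀).
m = m₀ (V₀/V)^(Q_out/(Q_in−Q_out)) = 14.8 × (21.1/9.0985)^(-3.0423) = 1.1451 mg.
C = m/V = 1.1451/9.0985 = 0.12586 mg/m³.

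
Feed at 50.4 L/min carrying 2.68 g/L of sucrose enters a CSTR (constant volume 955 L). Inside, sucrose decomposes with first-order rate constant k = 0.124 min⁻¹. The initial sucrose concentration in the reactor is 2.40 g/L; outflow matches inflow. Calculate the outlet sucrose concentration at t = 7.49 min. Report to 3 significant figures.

Species balance: V dC/dt = Q C_in − Q C − k V C.
This is linear with rate a = Q/V + k = 0.17677 min⁻¹.
C_ss = Q C_in/(Q + kV) = 0.80009 g/L; C(t) = C_ss + (C₀ − C_ss) e^(−a t).
C(7.49) = 0.80009 + (1.5999)·e^(−0.17677·7.49) = 0.80009 + (1.5999)·0.26606 = 1.2258 g/L.

1.23 g/L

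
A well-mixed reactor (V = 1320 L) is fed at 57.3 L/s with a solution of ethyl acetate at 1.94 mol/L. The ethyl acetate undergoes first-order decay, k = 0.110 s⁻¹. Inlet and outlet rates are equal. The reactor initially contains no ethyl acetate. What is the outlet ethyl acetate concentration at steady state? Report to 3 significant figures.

Accumulation = in − out − consumed: V dC/dt = Q C_in − Q C − k V C.
At steady state: 0 = Q C_in − (Q + kV) C_ss, so C_ss = Q C_in/(Q + kV).
C_ss = 57.3·1.94/(57.3 + 0.110·1320) = 111.16/202.50 = 0.54895 mol/L.

0.549 mol/L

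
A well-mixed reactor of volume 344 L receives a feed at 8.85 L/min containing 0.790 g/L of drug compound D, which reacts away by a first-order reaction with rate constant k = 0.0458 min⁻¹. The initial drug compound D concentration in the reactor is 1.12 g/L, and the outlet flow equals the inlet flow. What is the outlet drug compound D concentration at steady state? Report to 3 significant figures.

0.284 g/L

Species balance: V dC/dt = Q C_in − Q C − k V C.
At steady state: 0 = Q C_in − (Q + kV) C_ss, so C_ss = Q C_in/(Q + kV).
C_ss = 8.85·0.790/(8.85 + 0.0458·344) = 6.9915/24.605 = 0.28415 g/L.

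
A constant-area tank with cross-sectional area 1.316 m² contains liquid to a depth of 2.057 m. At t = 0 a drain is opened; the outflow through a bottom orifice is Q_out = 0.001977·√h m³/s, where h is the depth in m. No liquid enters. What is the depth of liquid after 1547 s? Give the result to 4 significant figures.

A dh/dt = −Q_out = −0.001977 √h.
∫ h^(−1/2) dh = −(0.001977/A) ∫ dt, giving 2√h = 2√h₀ − (0.001977/A) t.
√h = √2.057 − 0.001977·1547/(2·1.316) = 1.43422 − 1.16201 = 0.272211.
h = 0.272211² = 0.0740990 m.

0.07410 m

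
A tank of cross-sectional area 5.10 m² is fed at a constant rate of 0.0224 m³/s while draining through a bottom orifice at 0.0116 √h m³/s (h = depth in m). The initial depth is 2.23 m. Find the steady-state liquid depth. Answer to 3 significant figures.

Level balance: A dh/dt = 0.0224 − 0.0116 √h. Setting dh/dt = 0:
Q_in = 0.0116 √h_ss ⇒ √h_ss = 0.0224/0.0116 = 1.9310.
h_ss = 1.9310² = 3.7289 m. (Since h₀ = 2.23 m < h_ss, the level will rise toward this value.)

3.73 m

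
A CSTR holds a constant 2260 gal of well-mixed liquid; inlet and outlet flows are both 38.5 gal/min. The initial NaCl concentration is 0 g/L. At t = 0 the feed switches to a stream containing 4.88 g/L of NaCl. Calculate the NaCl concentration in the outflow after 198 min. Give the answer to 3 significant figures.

4.71 g/L

Transient balance on the dissolved component: V dC/dt = Q(C_in − C).
Time constant τ = V/Q = 2260/38.5 = 58.701 min.
This is linear first-order; C(t) = C_in + (C₀ − C_in) e^(−t/τ).
C(198) = 4.88 + (0 − 4.88)·e^(−198/58.701) = 4.88 + (-4.8800)·0.034286 = 4.7127 g/L.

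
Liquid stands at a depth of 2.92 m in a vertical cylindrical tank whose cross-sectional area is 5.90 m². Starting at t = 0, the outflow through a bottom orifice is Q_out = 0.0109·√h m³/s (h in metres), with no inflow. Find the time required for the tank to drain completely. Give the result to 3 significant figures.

1850 s

A dh/dt = −Q_out = −0.0109 √h.
This is separable: 2 d(√h)/dt = −0.0109/A, so √h = √h₀ − (0.0109/(2A)) t.
Set h = 0: 2√h₀ = (0.0109/A) t_empty ⇒ t_empty = 2A√h₀/0.0109.
t_empty = 2·5.90·√2.92/0.0109 = 11.800·1.7088/0.0109 = 1849.9 s.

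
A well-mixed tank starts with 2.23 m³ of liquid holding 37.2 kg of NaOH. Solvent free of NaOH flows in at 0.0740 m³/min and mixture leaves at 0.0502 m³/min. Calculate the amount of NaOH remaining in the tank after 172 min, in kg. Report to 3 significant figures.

4.13 kg

Total volume: dV/dt = Q_in − Q_out = 0.023800 m³/min, so V(t) = 2.23 + 0.023800 t and V(172) = 6.3236 m³.
Species balance (pure solvent in): dm/dt = −Q_out · m/V(t).
dm/m = −Q_out dt/(V₀ + 0.023800 t); integrating gives ln(m/m₀) = −(Q_out/(Q_in−Q_out)) ln(V/V₀).
m = m₀ (V₀/V)^(Q_out/(Q_in−Q_out)) = 37.2 × (2.23/6.3236)^(2.1092) = 4.1283 kg.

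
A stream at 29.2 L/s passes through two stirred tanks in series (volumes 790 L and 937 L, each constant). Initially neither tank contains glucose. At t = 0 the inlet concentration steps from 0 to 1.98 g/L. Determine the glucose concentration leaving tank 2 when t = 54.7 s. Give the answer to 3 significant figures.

Each tank obeys Vᵢ dCᵢ/dt = Q(Cᵢ₋₁ − Cᵢ), so τᵢ = Vᵢ/Q.
τ₁ = 790/29.2 = 27.055 s; τ₂ = 937/29.2 = 32.089 s.
Tank 1: C₁ = C_in(1 − e^(−t/τ₁)). Tank 2 (τ₁ ≠ τ₂): C₂ = C_in[1 − (τ₁ e^(−t/τ₁) − τ₂ e^(−t/τ₂))/(τ₁ − τ₂)].
At t = 54.7: e^(−t/τ₁) = 0.13241, e^(−t/τ₂) = 0.18184.
C₂ = 1.98·[1 − (27.055·0.13241 − 32.089·0.18184)/(-5.0342)] = 1.98·0.55254 = 1.0940 g/L.

1.09 g/L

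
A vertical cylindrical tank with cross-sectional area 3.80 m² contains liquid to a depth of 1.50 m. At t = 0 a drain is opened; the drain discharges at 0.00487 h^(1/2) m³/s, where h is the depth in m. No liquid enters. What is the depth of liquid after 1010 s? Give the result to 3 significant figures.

0.334 m

With no inflow, A dh/dt = −0.00487 √h.
This is separable: 2 d(√h)/dt = −0.00487/A, so √h = √h₀ − (0.00487/(2A)) t.
√h = √1.50 − 0.00487·1010/(2·3.80) = 1.2247 − 0.64720 = 0.57755.
h = 0.57755² = 0.33356 m.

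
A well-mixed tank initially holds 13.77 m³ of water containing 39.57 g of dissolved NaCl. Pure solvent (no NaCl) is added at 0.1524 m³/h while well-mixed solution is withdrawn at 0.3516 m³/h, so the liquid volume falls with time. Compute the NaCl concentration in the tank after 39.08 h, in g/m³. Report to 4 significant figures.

1.519 g/m³

Total volume: dV/dt = Q_in − Q_out = -0.199200 m³/h, so V(t) = 13.77 − 0.199200 t and V(39.08) = 5.98526 m³.
Species balance (pure solvent in): dm/dt = −Q_out · m/V(t).
Separate: dm/m = −Q_out dt/V(t) ⇒ ln(m/m₀) = −(Q_out/(Q_in−Q_out)) ln(V/V₀).
m = m₀ (V₀/V)^(Q_out/(Q_in−Q_out)) = 39.57 × (13.77/5.98526)^(-1.76506) = 9.09239 g.
C = m/V = 9.09239/5.98526 = 1.51913 g/m³.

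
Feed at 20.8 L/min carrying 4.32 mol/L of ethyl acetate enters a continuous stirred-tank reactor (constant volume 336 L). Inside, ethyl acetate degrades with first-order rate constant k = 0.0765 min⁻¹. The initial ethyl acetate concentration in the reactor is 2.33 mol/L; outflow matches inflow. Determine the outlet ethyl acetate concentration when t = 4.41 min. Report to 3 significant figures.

2.15 mol/L

V dC/dt = Q(C_in − C) − k V C.
This is linear with rate a = Q/V + k = 0.13840 min⁻¹.
C_ss = Q C_in/(Q + kV) = 1.9322 mol/L; C(t) = C_ss + (C₀ − C_ss) e^(−a t).
C(4.41) = 1.9322 + (0.39778)·e^(−0.13840·4.41) = 1.9322 + (0.39778)·0.54315 = 2.1483 mol/L.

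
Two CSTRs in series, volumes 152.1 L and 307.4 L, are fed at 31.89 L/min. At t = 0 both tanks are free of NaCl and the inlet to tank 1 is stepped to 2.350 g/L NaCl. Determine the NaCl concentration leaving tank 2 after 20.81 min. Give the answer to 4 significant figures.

1.842 g/L

Each tank obeys Vᵢ dCᵢ/dt = Q(Cᵢ₋₁ − Cᵢ), so τᵢ = Vᵢ/Q.
τ₁ = 152.1/31.89 = 4.76952 min; τ₂ = 307.4/31.89 = 9.63939 min.
Solving the cascade with C₁(0)=C₂(0)=0 gives C₂(t) = C_in[1 − (τ₁ e^(−t/τ₁) − τ₂ e^(−t/τ₂))/(τ₁ − τ₂)].
At t = 20.81: e^(−t/τ₁) = 0.0127386, e^(−t/τ₂) = 0.115458.
C₂ = 2.350·[1 − (4.76952·0.0127386 − 9.63939·0.115458)/(-4.86987)] = 2.350·0.783940 = 1.84226 g/L.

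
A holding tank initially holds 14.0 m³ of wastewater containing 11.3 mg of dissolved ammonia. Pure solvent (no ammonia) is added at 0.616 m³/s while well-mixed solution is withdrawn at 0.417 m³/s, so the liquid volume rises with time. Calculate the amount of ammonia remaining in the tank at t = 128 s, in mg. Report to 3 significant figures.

Total volume: dV/dt = Q_in − Q_out = 0.19900 m³/s, so V(t) = 14.0 + 0.19900 t and V(128) = 39.472 m³.
Solute balance: dm/dt = 0 − Q_out C = −Q_out m/V(t).
Separate: dm/m = −Q_out dt/V(t) ⇒ ln(m/m₀) = −(Q_out/(Q_in−Q_out)) ln(V/V₀).
m = m₀ (V₀/V)^(Q_out/(Q_in−Q_out)) = 11.3 × (14.0/39.472)^(2.0955) = 1.2876 mg.

1.29 mg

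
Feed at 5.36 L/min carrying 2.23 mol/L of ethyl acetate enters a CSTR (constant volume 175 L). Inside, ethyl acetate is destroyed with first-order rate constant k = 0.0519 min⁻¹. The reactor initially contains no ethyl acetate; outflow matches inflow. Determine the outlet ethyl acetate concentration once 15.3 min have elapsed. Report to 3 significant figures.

0.593 mol/L

V dC/dt = Q(C_in − C) − k V C.
dC/dt = (Q/V) C_in − (Q/V + k) C; effective rate a = Q/V + k = 0.030629 + 0.0519 = 0.082529 min⁻¹.
C_ss = Q C_in/(Q + kV) = 0.82761 mol/L; C(t) = C_ss + (C₀ − C_ss) e^(−a t).
C(15.3) = 0.82761 + (-0.82761)·e^(−0.082529·15.3) = 0.82761 + (-0.82761)·0.28289 = 0.59349 mol/L.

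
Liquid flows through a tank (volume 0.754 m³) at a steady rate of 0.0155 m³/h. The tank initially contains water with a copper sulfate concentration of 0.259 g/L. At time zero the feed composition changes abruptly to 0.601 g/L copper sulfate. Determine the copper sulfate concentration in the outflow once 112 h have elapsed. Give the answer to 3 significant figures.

0.567 g/L

Transient balance on the dissolved component: V dC/dt = Q(C_in − C).
So dC/dt = (C_in − C)/τ with τ = V/Q = 0.754/0.0155 = 48.645 h.
C approaches C_in exponentially: C(t) = C_in + (C₀ − C_in) e^(−t/τ).
C(112) = 0.601 + (0.259 − 0.601)·e^(−112/48.645) = 0.601 + (-0.34200)·0.10002 = 0.56679 g/L.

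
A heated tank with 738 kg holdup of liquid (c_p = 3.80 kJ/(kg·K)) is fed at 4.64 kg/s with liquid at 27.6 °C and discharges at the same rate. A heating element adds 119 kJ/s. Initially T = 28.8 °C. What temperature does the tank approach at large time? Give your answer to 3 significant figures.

34.3 °C

First-law balance (no shaft work): M c_p dT/dt = ṁ c_p (T_in − T) + 119.
At steady state dT/dt = 0 ⇒ T_ss = T_in + Q̇/(ṁ c_p) = 27.6 + 119/(4.64·3.80) = 34.349 °C.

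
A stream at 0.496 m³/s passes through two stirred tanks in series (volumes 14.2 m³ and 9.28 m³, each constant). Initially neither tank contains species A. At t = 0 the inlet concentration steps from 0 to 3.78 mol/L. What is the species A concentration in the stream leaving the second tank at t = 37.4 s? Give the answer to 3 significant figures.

1.79 mol/L

Each tank obeys Vᵢ dCᵢ/dt = Q(Cᵢ₋₁ − Cᵢ), so τᵢ = Vᵢ/Q.
τ₁ = 14.2/0.496 = 28.629 s; τ₂ = 9.28/0.496 = 18.710 s.
Solving the cascade with C₁(0)=C₂(0)=0 gives C₂(t) = C_in[1 − (τ₁ e^(−t/τ₁) − τ₂ e^(−t/τ₂))/(τ₁ − τ₂)].
At t = 37.4: e^(−t/τ₁) = 0.27080, e^(−t/τ₂) = 0.13548.
C₂ = 3.78·[1 − (28.629·0.27080 − 18.710·0.13548)/(9.9194)] = 3.78·0.47395 = 1.7915 mol/L.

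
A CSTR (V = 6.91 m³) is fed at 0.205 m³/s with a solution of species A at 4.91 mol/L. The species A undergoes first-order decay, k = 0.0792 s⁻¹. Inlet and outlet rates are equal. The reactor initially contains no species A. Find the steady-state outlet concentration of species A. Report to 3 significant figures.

Accumulation = in − out − consumed: V dC/dt = Q C_in − Q C − k V C.
Steady state (dC/dt = 0): C_ss = Q C_in/(Q + kV) = C_in/(1 + kV/Q).
C_ss = 0.205·4.91/(0.205 + 0.0792·6.91) = 1.0066/0.75227 = 1.3380 mol/L.

1.34 mol/L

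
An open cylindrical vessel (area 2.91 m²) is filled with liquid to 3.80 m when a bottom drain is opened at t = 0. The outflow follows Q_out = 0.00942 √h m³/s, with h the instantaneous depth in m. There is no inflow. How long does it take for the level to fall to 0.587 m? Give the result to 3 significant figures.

731 s

With no inflow, A dh/dt = −0.00942 √h.
∫ h^(−1/2) dh = −(0.00942/A) ∫ dt, giving 2√h = 2√h₀ − (0.00942/A) t.
t = 2A(√h₀ − √h)/0.00942 = 2·2.91·(√3.80 − √0.587)/0.00942
  = 5.8200 × (1.9494 − 0.76616) / 0.00942 = 731.02 s.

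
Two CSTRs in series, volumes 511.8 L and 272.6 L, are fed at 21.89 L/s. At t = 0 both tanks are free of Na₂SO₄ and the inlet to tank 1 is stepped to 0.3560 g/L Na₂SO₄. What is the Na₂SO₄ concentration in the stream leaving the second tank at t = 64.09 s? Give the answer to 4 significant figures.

0.3092 g/L

Each tank obeys Vᵢ dCᵢ/dt = Q(Cᵢ₋₁ − Cᵢ), so τᵢ = Vᵢ/Q.
τ₁ = 511.8/21.89 = 23.3805 s; τ₂ = 272.6/21.89 = 12.4532 s.
Tank 1: C₁ = C_in(1 − e^(−t/τ₁)). Tank 2 (τ₁ ≠ τ₂): C₂ = C_in[1 − (τ₁ e^(−t/τ₁) − τ₂ e^(−t/τ₂))/(τ₁ − τ₂)].
At t = 64.09: e^(−t/τ₁) = 0.0644949, e^(−t/τ₂) = 0.00581986.
C₂ = 0.3560·[1 − (23.3805·0.0644949 − 12.4532·0.00581986)/(10.9274)] = 0.3560·0.868637 = 0.309235 g/L.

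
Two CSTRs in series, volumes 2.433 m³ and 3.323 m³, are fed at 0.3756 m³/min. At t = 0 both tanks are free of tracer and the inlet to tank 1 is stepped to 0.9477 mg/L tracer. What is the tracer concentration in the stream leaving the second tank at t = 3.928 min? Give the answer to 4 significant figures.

0.09064 mg/L

Species balance on tank i: dCᵢ/dt = (Cᵢ₋₁ − Cᵢ)/τᵢ with τᵢ = Vᵢ/Q.
τ₁ = 2.433/0.3756 = 6.47764 min; τ₂ = 3.323/0.3756 = 8.84718 min.
Solving the cascade with C₁(0)=C₂(0)=0 gives C₂(t) = C_in[1 − (τ₁ e^(−t/τ₁) − τ₂ e^(−t/τ₂))/(τ₁ − τ₂)].
At t = 3.928: e^(−t/τ₁) = 0.545314, e^(−t/τ₂) = 0.641476.
C₂ = 0.9477·[1 − (6.47764·0.545314 − 8.84718·0.641476)/(-2.36954)] = 0.9477·0.0956440 = 0.0906419 mg/L.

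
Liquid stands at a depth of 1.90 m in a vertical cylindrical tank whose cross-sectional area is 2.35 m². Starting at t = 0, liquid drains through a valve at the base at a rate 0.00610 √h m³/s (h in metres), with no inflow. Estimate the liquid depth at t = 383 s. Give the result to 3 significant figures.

0.777 m

With no inflow, A dh/dt = −0.00610 √h.
This is separable: 2 d(√h)/dt = −0.00610/A, so √h = √h₀ − (0.00610/(2A)) t.
√h = √1.90 − 0.00610·383/(2·2.35) = 1.3784 − 0.49709 = 0.88132.
h = 0.88132² = 0.77672 m.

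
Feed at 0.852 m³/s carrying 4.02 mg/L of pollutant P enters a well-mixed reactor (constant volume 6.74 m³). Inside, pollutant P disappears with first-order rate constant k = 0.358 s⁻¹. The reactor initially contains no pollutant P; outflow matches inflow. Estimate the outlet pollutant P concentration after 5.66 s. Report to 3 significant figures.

0.981 mg/L

Species balance: V dC/dt = Q C_in − Q C − k V C.
dC/dt = (Q/V) C_in − (Q/V + k) C; effective rate a = Q/V + k = 0.12641 + 0.358 = 0.48441 s⁻¹.
C_ss = Q C_in/(Q + kV) = 1.0490 mg/L; C(t) = C_ss + (C₀ − C_ss) e^(−a t).
C(5.66) = 1.0490 + (-1.0490)·e^(−0.48441·5.66) = 1.0490 + (-1.0490)·0.064457 = 0.98142 mg/L.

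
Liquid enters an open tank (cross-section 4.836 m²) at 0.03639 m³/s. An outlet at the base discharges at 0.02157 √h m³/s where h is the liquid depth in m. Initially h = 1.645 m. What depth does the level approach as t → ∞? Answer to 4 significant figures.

2.846 m

Accumulation of liquid (constant cross-section A): A dh/dt = Q_in − 0.02157 √h. At steady state dh/dt = 0:
Q_in = 0.02157 √h_ss ⇒ √h_ss = 0.03639/0.02157 = 1.68707.
h_ss = 1.68707² = 2.84619 m. (Since h₀ = 1.645 m < h_ss, the level will rise toward this value.)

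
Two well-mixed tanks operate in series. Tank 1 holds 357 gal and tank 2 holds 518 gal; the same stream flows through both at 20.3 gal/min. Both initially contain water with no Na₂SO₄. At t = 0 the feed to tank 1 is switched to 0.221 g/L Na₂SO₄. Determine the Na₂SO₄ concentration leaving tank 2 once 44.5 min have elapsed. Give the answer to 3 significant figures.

Time constants: τᵢ = Vᵢ/Q for each well-mixed tank.
τ₁ = 357/20.3 = 17.586 min; τ₂ = 518/20.3 = 25.517 min.
Tank 1: C₁ = C_in(1 − e^(−t/τ₁)). Tank 2 (τ₁ ≠ τ₂): C₂ = C_in[1 − (τ₁ e^(−t/τ₁) − τ₂ e^(−t/τ₂))/(τ₁ − τ₂)].
At t = 44.5: e^(−t/τ₁) = 0.079628, e^(−t/τ₂) = 0.17483.
C₂ = 0.221·[1 − (17.586·0.079628 − 25.517·0.17483)/(-7.9310)] = 0.221·0.61406 = 0.13571 g/L.

0.136 g/L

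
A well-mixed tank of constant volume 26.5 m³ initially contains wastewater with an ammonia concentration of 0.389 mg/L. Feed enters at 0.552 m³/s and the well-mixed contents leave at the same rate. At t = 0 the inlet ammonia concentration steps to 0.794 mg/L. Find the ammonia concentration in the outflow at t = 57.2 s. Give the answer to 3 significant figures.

0.671 mg/L

Mass balance on the solute (V constant): V dC/dt = Q(C_in − C).
Rewrite as dC/dt + C/τ = C_in/τ, τ = V/Q = 48.007 s.
Solution: C(t) = C_in + (C₀ − C_in) e^(−t/τ).
C(57.2) = 0.794 + (0.389 − 0.794)·e^(−57.2/48.007) = 0.794 + (-0.40500)·0.30377 = 0.67097 mg/L.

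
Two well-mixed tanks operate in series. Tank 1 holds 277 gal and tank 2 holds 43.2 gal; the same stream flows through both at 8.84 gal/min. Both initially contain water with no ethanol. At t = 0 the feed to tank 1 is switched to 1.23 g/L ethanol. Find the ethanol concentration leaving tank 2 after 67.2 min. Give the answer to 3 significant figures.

Each tank obeys Vᵢ dCᵢ/dt = Q(Cᵢ₋₁ − Cᵢ), so τᵢ = Vᵢ/Q.
τ₁ = 277/8.84 = 31.335 min; τ₂ = 43.2/8.84 = 4.8869 min.
Solving the cascade with C₁(0)=C₂(0)=0 gives C₂(t) = C_in[1 − (τ₁ e^(−t/τ₁) − τ₂ e^(−t/τ₂))/(τ₁ − τ₂)].
At t = 67.2: e^(−t/τ₁) = 0.11712, e^(−t/τ₂) = 1.0665e-06.
C₂ = 1.23·[1 − (31.335·0.11712 − 4.8869·1.0665e-06)/(26.448)] = 1.23·0.86124 = 1.0593 g/L.

1.06 g/L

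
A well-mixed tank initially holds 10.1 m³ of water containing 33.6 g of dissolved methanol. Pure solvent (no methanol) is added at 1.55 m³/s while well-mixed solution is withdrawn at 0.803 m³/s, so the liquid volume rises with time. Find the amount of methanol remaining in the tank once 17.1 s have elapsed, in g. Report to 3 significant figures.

14.0 g

Let m(t) be the amount of methanol. Volume: V(t) = V₀ + (Q_in − Q_out) t = 10.1 + 0.74700 t; V(17.1) = 22.874 m³.
No methanol enters, so dm/dt = −Q_out · (m/V).
Separate: dm/m = −Q_out dt/V(t) ⇒ ln(m/m₀) = −(Q_out/(Q_in−Q_out)) ln(V/V₀).
m = m₀ (V₀/V)^(Q_out/(Q_in−Q_out)) = 33.6 × (10.1/22.874)^(1.0750) = 13.954 g.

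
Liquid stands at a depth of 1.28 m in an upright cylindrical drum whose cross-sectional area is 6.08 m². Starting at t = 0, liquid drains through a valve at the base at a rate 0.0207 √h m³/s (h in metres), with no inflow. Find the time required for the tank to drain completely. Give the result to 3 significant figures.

665 s

Mass balance (ρ constant): A dh/dt = −0.0207 √h.
∫ h^(−1/2) dh = −(0.0207/A) ∫ dt, giving 2√h = 2√h₀ − (0.0207/A) t.
Set h = 0: 2√h₀ = (0.0207/A) t_empty ⇒ t_empty = 2A√h₀/0.0207.
t_empty = 2·6.08·√1.28/0.0207 = 12.160·1.1314/0.0207 = 664.61 s.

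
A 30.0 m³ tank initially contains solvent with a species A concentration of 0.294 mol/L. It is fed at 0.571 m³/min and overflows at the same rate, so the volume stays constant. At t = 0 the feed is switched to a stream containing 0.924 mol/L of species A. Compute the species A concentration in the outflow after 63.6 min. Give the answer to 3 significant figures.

0.736 mol/L

Mass balance on the solute (V constant): V dC/dt = Q(C_in − C).
Time constant τ = V/Q = 30.0/0.571 = 52.539 min.
Integrating: C(t) = C_in + (C₀ − C_in) e^(−t/τ).
C(63.6) = 0.924 + (0.294 − 0.924)·e^(−63.6/52.539) = 0.924 + (-0.63000)·0.29804 = 0.73623 mol/L.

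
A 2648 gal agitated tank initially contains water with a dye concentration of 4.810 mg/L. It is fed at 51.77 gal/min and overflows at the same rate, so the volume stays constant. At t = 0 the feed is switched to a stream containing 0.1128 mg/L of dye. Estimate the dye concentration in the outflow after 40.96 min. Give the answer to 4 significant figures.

2.222 mg/L

Accumulation = in − out for the solute gives V dC/dt = Q(C_in − C).
Time constant τ = V/Q = 2648/51.77 = 51.1493 min.
This is linear first-order; C(t) = C_in + (C₀ − C_in) e^(−t/τ).
C(40.96) = 0.1128 + (4.810 − 0.1128)·e^(−40.96/51.1493) = 0.1128 + (4.69720)·0.448973 = 2.22172 mg/L.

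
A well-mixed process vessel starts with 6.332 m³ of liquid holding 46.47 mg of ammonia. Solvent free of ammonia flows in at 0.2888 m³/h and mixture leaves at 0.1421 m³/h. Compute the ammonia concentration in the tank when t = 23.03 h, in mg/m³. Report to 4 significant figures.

Total volume: dV/dt = Q_in − Q_out = 0.146700 m³/h, so V(t) = 6.332 + 0.146700 t and V(23.03) = 9.71050 m³.
Solute balance: dm/dt = 0 − Q_out C = −Q_out m/V(t).
dm/m = −Q_out dt/(V₀ + 0.146700 t); integrating gives ln(m/m₀) = −(Q_out/(Q_in−Q_out)) ln(V/V₀).
m = m₀ (V₀/V)^(Q_out/(Q_in−Q_out)) = 46.47 × (6.332/9.71050)^(0.968643) = 30.7111 mg.
C = m/V = 30.7111/9.71050 = 3.16267 mg/m³.

3.163 mg/m³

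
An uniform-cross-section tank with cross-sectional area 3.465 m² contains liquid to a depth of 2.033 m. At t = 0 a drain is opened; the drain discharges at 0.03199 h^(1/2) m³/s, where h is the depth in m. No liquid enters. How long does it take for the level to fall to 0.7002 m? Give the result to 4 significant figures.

127.6 s

With no inflow, A dh/dt = −0.03199 √h.
This is separable: 2 d(√h)/dt = −0.03199/A, so √h = √h₀ − (0.03199/(2A)) t.
t = 2A(√h₀ − √h)/0.03199 = 2·3.465·(√2.033 − √0.7002)/0.03199
  = 6.93000 × (1.42583 − 0.836780) / 0.03199 = 127.607 s.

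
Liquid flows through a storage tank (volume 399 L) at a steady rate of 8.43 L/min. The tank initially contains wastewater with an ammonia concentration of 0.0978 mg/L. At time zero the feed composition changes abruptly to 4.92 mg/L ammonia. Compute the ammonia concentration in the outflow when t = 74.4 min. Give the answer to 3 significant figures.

Mass balance on the solute (V constant): V dC/dt = Q(C_in − C).
So dC/dt = (C_in − C)/τ with τ = V/Q = 399/8.43 = 47.331 min.
Solution: C(t) = C_in + (C₀ − C_in) e^(−t/τ).
C(74.4) = 4.92 + (0.0978 − 4.92)·e^(−74.4/47.331) = 4.92 + (-4.8222)·0.20765 = 3.9187 mg/L.

3.92 mg/L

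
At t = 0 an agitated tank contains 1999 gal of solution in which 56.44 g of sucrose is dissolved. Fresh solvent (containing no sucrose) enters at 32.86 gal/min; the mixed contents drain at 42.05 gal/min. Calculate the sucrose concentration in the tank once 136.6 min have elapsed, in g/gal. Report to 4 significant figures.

Total volume: dV/dt = Q_in − Q_out = -9.19000 gal/min, so V(t) = 1999 − 9.19000 t and V(136.6) = 743.646 gal.
Solute balance: dm/dt = 0 − Q_out C = −Q_out m/V(t).
dm/m = −Q_out dt/(V₀ − 9.19000 t); integrating gives ln(m/m₀) = −(Q_out/(Q_in−Q_out)) ln(V/V₀).
m = m₀ (V₀/V)^(Q_out/(Q_in−Q_out)) = 56.44 × (1999/743.646)^(-4.57563) = 0.611787 g.
C = m/V = 0.611787/743.646 = 0.000822686 g/gal.

0.0008227 g/gal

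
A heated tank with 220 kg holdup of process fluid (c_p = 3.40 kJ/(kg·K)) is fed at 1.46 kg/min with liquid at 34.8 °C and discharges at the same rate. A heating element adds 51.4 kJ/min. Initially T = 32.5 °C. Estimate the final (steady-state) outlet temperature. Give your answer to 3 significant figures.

45.2 °C

Unsteady energy balance on the tank contents: M c_p dT/dt = ṁ c_p (T_in − T) + 51.4.
At steady state dT/dt = 0 ⇒ T_ss = T_in + Q̇/(ṁ c_p) = 34.8 + 51.4/(1.46·3.40) = 45.155 °C.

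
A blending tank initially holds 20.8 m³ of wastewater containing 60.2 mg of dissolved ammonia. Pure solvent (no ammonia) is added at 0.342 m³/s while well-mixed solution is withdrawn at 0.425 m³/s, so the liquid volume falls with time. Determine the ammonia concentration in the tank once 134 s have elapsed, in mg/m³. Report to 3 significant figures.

Total volume: dV/dt = Q_in − Q_out = -0.083000 m³/s, so V(t) = 20.8 − 0.083000 t and V(134) = 9.6780 m³.
No ammonia enters, so dm/dt = −Q_out · (m/V).
dm/m = −Q_out dt/(V₀ − 0.083000 t); integrating gives ln(m/m₀) = −(Q_out/(Q_in−Q_out)) ln(V/V₀).
m = m₀ (V₀/V)^(Q_out/(Q_in−Q_out)) = 60.2 × (20.8/9.6780)^(-5.1205) = 1.1972 mg.
C = m/V = 1.1972/9.6780 = 0.12371 mg/m³.

0.124 mg/m³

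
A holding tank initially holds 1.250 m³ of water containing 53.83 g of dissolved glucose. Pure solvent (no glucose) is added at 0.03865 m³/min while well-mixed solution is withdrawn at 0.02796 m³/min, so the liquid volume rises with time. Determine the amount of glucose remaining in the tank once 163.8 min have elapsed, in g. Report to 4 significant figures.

5.447 g

Let m(t) be the amount of glucose. Volume: V(t) = V₀ + (Q_in − Q_out) t = 1.250 + 0.0106900 t; V(163.8) = 3.00102 m³.
Species balance (pure solvent in): dm/dt = −Q_out · m/V(t).
dm/m = −Q_out dt/(V₀ + 0.0106900 t); integrating gives ln(m/m₀) = −(Q_out/(Q_in−Q_out)) ln(V/V₀).
m = m₀ (V₀/V)^(Q_out/(Q_in−Q_out)) = 53.83 × (1.250/3.00102)^(2.61553) = 5.44734 g.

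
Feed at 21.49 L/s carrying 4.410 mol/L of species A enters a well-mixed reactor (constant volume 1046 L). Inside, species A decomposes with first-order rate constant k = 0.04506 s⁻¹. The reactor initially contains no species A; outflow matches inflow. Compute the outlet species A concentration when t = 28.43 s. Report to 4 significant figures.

Accumulation = in − out − consumed: V dC/dt = Q C_in − Q C − k V C.
This is linear with rate a = Q/V + k = 0.0656049 s⁻¹.
C_ss = Q C_in/(Q + kV) = 1.38104 mol/L; C(t) = C_ss + (C₀ − C_ss) e^(−a t).
C(28.43) = 1.38104 + (-1.38104)·e^(−0.0656049·28.43) = 1.38104 + (-1.38104)·0.154873 = 1.16716 mol/L.

1.167 mol/L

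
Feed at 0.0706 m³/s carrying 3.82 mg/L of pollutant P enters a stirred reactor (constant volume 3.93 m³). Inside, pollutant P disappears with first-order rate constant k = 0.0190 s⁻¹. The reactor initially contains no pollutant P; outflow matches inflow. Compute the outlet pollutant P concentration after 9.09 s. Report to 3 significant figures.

V dC/dt = Q(C_in − C) − k V C.
This is linear with rate a = Q/V + k = 0.036964 s⁻¹.
C_ss = Q C_in/(Q + kV) = 1.8565 mg/L; C(t) = C_ss + (C₀ − C_ss) e^(−a t).
C(9.09) = 1.8565 + (-1.8565)·e^(−0.036964·9.09) = 1.8565 + (-1.8565)·0.71462 = 0.52981 mg/L.

0.530 mg/L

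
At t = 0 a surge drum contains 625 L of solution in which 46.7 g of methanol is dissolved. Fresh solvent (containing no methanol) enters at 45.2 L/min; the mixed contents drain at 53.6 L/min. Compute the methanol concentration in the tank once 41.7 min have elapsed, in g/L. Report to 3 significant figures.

0.000896 g/L

Total volume: dV/dt = Q_in − Q_out = -8.4000 L/min, so V(t) = 625 − 8.4000 t and V(41.7) = 274.72 L.
No methanol enters, so dm/dt = −Q_out · (m/V).
dm/m = −Q_out dt/(V₀ − 8.4000 t); integrating gives ln(m/m₀) = −(Q_out/(Q_in−Q_out)) ln(V/V₀).
m = m₀ (V₀/V)^(Q_out/(Q_in−Q_out)) = 46.7 × (625/274.72)^(-6.3810) = 0.24625 g.
C = m/V = 0.24625/274.72 = 0.00089638 g/L.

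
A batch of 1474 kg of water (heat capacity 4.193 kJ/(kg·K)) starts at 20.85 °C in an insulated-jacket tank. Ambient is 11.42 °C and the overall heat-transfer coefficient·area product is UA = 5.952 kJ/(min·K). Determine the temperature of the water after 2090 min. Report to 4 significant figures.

12.68 °C

Lumped-capacitance energy balance: M c_p dT/dt = UA(T_amb − T).
dT/dt = (T_ss − T)/τ with T_ss = T_amb = 11.4200 °C, τ = M c_p/UA = 1474·4.193/5.952 = 1038.39 min.
T approaches T_ss exponentially: T(t) = T_ss + (T₀ − T_ss) e^(−t/τ).
T(2090) = 11.4200 + (9.43000)·0.133623 = 12.6801 °C.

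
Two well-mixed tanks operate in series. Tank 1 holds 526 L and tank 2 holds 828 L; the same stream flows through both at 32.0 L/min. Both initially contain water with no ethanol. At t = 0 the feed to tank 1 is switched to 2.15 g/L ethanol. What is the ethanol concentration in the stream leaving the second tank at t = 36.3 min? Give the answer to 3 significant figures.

1.11 g/L

Species balance on tank i: dCᵢ/dt = (Cᵢ₋₁ − Cᵢ)/τᵢ with τᵢ = Vᵢ/Q.
τ₁ = 526/32.0 = 16.438 min; τ₂ = 828/32.0 = 25.875 min.
Tank 1: C₁ = C_in(1 − e^(−t/τ₁)). Tank 2 (τ₁ ≠ τ₂): C₂ = C_in[1 − (τ₁ e^(−t/τ₁) − τ₂ e^(−t/τ₂))/(τ₁ − τ₂)].
At t = 36.3: e^(−t/τ₁) = 0.10988, e^(−t/τ₂) = 0.24588.
C₂ = 2.15·[1 − (16.438·0.10988 − 25.875·0.24588)/(-9.4375)] = 2.15·0.51724 = 1.1121 g/L.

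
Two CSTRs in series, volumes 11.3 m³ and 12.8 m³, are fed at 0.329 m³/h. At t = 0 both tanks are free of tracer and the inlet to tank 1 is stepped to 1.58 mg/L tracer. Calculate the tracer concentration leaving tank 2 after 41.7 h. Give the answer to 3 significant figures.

0.499 mg/L

Time constants: τᵢ = Vᵢ/Q for each well-mixed tank.
τ₁ = 11.3/0.329 = 34.347 h; τ₂ = 12.8/0.329 = 38.906 h.
Tank 1: C₁ = C_in(1 − e^(−t/τ₁)). Tank 2 (τ₁ ≠ τ₂): C₂ = C_in[1 − (τ₁ e^(−t/τ₁) − τ₂ e^(−t/τ₂))/(τ₁ − τ₂)].
At t = 41.7: e^(−t/τ₁) = 0.29698, e^(−t/τ₂) = 0.34238.
C₂ = 1.58·[1 − (34.347·0.29698 − 38.906·0.34238)/(-4.5593)] = 1.58·0.31555 = 0.49857 mg/L.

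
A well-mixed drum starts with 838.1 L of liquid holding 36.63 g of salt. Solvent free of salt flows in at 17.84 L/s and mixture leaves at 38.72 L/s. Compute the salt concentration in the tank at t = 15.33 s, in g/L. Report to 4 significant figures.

Let m(t) be the amount of salt. Volume: V(t) = V₀ + (Q_in − Q_out) t = 838.1 − 20.8800 t; V(15.33) = 518.010 L.
Species balance (pure solvent in): dm/dt = −Q_out · m/V(t).
dm/m = −Q_out dt/(V₀ − 20.8800 t); integrating gives ln(m/m₀) = −(Q_out/(Q_in−Q_out)) ln(V/V₀).
m = m₀ (V₀/V)^(Q_out/(Q_in−Q_out)) = 36.63 × (838.1/518.010)^(-1.85441) = 15.0087 g.
C = m/V = 15.0087/518.010 = 0.0289738 g/L.

0.02897 g/L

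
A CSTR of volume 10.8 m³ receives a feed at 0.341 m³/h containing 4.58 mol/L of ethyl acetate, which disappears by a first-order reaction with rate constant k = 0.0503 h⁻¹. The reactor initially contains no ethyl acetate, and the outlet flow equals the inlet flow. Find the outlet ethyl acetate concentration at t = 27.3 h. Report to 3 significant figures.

1.58 mol/L

Species balance: V dC/dt = Q C_in − Q C − k V C.
dC/dt = (Q/V) C_in − (Q/V + k) C; effective rate a = Q/V + k = 0.031574 + 0.0503 = 0.081874 h⁻¹.
C_ss = Q C_in/(Q + kV) = 1.7662 mol/L; C(t) = C_ss + (C₀ − C_ss) e^(−a t).
C(27.3) = 1.7662 + (-1.7662)·e^(−0.081874·27.3) = 1.7662 + (-1.7662)·0.10697 = 1.5773 mol/L.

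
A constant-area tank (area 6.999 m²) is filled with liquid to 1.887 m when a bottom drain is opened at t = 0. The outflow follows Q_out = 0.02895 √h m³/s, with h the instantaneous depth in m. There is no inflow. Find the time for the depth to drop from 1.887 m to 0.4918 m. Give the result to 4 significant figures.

With no inflow, A dh/dt = −0.02895 √h.
Separate and integrate: 2(√h − √h₀) = −(0.02895/A) t.
t = 2A(√h₀ − √h)/0.02895 = 2·6.999·(√1.887 − √0.4918)/0.02895
  = 13.9980 × (1.37368 − 0.701285) / 0.02895 = 325.119 s.

325.1 s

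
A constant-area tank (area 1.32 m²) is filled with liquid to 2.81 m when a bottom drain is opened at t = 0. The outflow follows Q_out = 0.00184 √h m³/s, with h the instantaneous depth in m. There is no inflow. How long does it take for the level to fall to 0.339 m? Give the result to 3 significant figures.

1570 s

Accumulation of liquid (constant cross-section A): A dh/dt = −0.00184 √h.
Separate and integrate: 2(√h − √h₀) = −(0.00184/A) t.
t = 2A(√h₀ − √h)/0.00184 = 2·1.32·(√2.81 − √0.339)/0.00184
  = 2.6400 × (1.6763 − 0.58224) / 0.00184 = 1569.8 s.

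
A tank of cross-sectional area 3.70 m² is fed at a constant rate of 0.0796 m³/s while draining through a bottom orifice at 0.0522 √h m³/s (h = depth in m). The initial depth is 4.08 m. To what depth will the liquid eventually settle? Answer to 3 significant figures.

2.33 m

Mass balance (ρ constant): A dh/dt = Q_in − 0.0522 √h. At steady state dh/dt = 0:
Q_in = 0.0522 √h_ss ⇒ √h_ss = 0.0796/0.0522 = 1.5249.
h_ss = 1.5249² = 2.3253 m. (Since h₀ = 4.08 m > h_ss, the level will fall toward this value.)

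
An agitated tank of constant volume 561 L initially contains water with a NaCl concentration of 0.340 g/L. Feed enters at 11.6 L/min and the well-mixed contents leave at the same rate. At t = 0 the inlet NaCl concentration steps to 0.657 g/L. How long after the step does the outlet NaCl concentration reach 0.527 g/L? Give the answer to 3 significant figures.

43.1 min

Transient balance on the dissolved component: V dC/dt = Q(C_in − C), so τ = V/Q = 48.362 min.
C(t) = C_in + (C₀ − C_in) e^(−t/τ). Set C = 0.527 and solve for t:
e^(−t/τ) = (C − C_in)/(C₀ − C_in) = (0.527 − 0.657)/(0.340 − 0.657) = 0.41009
t = −τ ln(…) = 48.362 × 0.89137 = 43.108 min.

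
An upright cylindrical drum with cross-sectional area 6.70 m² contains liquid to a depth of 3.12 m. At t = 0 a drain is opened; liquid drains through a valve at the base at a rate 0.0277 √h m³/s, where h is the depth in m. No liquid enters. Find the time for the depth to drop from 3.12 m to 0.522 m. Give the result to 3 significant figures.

Unsteady balance on liquid volume: A dh/dt = −0.0277 √h.
∫ h^(−1/2) dh = −(0.0277/A) ∫ dt, giving 2√h = 2√h₀ − (0.0277/A) t.
t = 2A(√h₀ − √h)/0.0277 = 2·6.70·(√3.12 − √0.522)/0.0277
  = 13.400 × (1.7664 − 0.72250) / 0.0277 = 504.97 s.

505 s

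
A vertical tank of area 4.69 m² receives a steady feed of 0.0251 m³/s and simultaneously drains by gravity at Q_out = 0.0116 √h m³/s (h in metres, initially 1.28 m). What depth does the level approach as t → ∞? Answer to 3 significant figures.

A dh/dt = Q_in − 0.0116 √h. Steady state requires inflow = outflow:
Q_in = 0.0116 √h_ss ⇒ √h_ss = 0.0251/0.0116 = 2.1638.
h_ss = 2.1638² = 4.6820 m. (Since h₀ = 1.28 m < h_ss, the level will rise toward this value.)

4.68 m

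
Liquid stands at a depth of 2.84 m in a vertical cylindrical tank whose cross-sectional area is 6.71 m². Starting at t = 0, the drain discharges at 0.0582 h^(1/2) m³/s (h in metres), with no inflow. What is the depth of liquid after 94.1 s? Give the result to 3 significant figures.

1.63 m

With no inflow, A dh/dt = −0.0582 √h.
∫ h^(−1/2) dh = −(0.0582/A) ∫ dt, giving 2√h = 2√h₀ − (0.0582/A) t.
√h = √2.84 − 0.0582·94.1/(2·6.71) = 1.6852 − 0.40809 = 1.2771.
h = 1.2771² = 1.6311 m.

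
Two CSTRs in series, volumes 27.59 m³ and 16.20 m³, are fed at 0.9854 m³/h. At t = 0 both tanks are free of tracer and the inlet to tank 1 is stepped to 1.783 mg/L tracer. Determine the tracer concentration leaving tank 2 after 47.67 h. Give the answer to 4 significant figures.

Species balance on tank i: dCᵢ/dt = (Cᵢ₋₁ − Cᵢ)/τᵢ with τᵢ = Vᵢ/Q.
τ₁ = 27.59/0.9854 = 27.9988 h; τ₂ = 16.20/0.9854 = 16.4400 h.
Solving the cascade with C₁(0)=C₂(0)=0 gives C₂(t) = C_in[1 − (τ₁ e^(−t/τ₁) − τ₂ e^(−t/τ₂))/(τ₁ − τ₂)].
At t = 47.67: e^(−t/τ₁) = 0.182214, e^(−t/τ₂) = 0.0550435.
C₂ = 1.783·[1 − (27.9988·0.182214 − 16.4400·0.0550435)/(11.5588)] = 1.783·0.636912 = 1.13561 mg/L.

1.136 mg/L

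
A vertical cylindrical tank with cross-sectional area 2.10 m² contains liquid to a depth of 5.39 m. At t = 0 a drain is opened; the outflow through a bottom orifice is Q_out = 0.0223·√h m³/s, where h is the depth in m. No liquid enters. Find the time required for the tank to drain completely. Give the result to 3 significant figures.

437 s

A dh/dt = −Q_out = −0.0223 √h.
This is separable: 2 d(√h)/dt = −0.0223/A, so √h = √h₀ − (0.0223/(2A)) t.
Set h = 0: 2√h₀ = (0.0223/A) t_empty ⇒ t_empty = 2A√h₀/0.0223.
t_empty = 2·2.10·√5.39/0.0223 = 4.2000·2.3216/0.0223 = 437.26 s.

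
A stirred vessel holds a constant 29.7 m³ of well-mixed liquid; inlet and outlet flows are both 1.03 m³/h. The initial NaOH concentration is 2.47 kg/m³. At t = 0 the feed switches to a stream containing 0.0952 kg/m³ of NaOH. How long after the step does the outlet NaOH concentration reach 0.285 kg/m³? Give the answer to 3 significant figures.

72.9 h

Mass balance on the solute (V constant): V dC/dt = Q(C_in − C), so τ = V/Q = 28.835 h.
C(t) = C_in + (C₀ − C_in) e^(−t/τ). Set C = 0.285 and solve for t:
e^(−t/τ) = (C − C_in)/(C₀ − C_in) = (0.285 − 0.0952)/(2.47 − 0.0952) = 0.079923
t = −τ ln(…) = 28.835 × 2.5267 = 72.857 h.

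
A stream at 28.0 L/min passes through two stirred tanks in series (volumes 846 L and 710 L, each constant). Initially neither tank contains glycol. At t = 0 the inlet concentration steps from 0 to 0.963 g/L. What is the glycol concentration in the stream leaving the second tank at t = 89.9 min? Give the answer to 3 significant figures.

Time constants: τᵢ = Vᵢ/Q for each well-mixed tank.
τ₁ = 846/28.0 = 30.214 min; τ₂ = 710/28.0 = 25.357 min.
Tank 1: C₁ = C_in(1 − e^(−t/τ₁)). Tank 2 (τ₁ ≠ τ₂): C₂ = C_in[1 − (τ₁ e^(−t/τ₁) − τ₂ e^(−t/τ₂))/(τ₁ − τ₂)].
At t = 89.9: e^(−t/τ₁) = 0.051026, e^(−t/τ₂) = 0.028858.
C₂ = 0.963·[1 − (30.214·0.051026 − 25.357·0.028858)/(4.8571)] = 0.963·0.83324 = 0.80241 g/L.

0.802 g/L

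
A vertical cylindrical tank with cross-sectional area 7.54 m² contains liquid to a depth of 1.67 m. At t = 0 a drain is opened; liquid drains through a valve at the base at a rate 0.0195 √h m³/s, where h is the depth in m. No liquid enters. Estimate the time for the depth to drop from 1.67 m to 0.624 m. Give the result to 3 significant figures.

388 s

Volume balance on the tank: A dh/dt = −0.0195 √h.
Separate and integrate: 2(√h − √h₀) = −(0.0195/A) t.
t = 2A(√h₀ − √h)/0.0195 = 2·7.54·(√1.67 − √0.624)/0.0195
  = 15.080 × (1.2923 − 0.78994) / 0.0195 = 388.48 s.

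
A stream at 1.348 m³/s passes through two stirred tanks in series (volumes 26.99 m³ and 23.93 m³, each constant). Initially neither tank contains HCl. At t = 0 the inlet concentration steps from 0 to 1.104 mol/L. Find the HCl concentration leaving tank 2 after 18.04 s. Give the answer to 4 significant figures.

0.2740 mol/L

Species balance on tank i: dCᵢ/dt = (Cᵢ₋₁ − Cᵢ)/τᵢ with τᵢ = Vᵢ/Q.
τ₁ = 26.99/1.348 = 20.0223 s; τ₂ = 23.93/1.348 = 17.7522 s.
Tank 1: C₁ = C_in(1 − e^(−t/τ₁)). Tank 2 (τ₁ ≠ τ₂): C₂ = C_in[1 − (τ₁ e^(−t/τ₁) − τ₂ e^(−t/τ₂))/(τ₁ − τ₂)].
At t = 18.04: e^(−t/τ₁) = 0.406164, e^(−t/τ₂) = 0.361964.
C₂ = 1.104·[1 − (20.0223·0.406164 − 17.7522·0.361964)/(2.27003)] = 1.104·0.248177 = 0.273988 mol/L.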